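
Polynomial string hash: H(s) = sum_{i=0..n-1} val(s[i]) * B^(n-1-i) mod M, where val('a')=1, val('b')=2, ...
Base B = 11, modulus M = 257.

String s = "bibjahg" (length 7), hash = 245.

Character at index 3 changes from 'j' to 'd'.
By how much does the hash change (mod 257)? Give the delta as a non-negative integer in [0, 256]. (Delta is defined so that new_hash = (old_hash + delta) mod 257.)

Answer: 238

Derivation:
Delta formula: (val(new) - val(old)) * B^(n-1-k) mod M
  val('d') - val('j') = 4 - 10 = -6
  B^(n-1-k) = 11^3 mod 257 = 46
  Delta = -6 * 46 mod 257 = 238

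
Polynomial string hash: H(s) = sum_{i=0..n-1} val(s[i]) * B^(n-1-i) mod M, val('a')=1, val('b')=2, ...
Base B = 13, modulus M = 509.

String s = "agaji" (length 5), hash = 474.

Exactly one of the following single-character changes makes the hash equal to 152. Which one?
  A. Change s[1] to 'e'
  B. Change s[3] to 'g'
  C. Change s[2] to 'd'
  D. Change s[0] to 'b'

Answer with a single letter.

Answer: A

Derivation:
Option A: s[1]='g'->'e', delta=(5-7)*13^3 mod 509 = 187, hash=474+187 mod 509 = 152 <-- target
Option B: s[3]='j'->'g', delta=(7-10)*13^1 mod 509 = 470, hash=474+470 mod 509 = 435
Option C: s[2]='a'->'d', delta=(4-1)*13^2 mod 509 = 507, hash=474+507 mod 509 = 472
Option D: s[0]='a'->'b', delta=(2-1)*13^4 mod 509 = 57, hash=474+57 mod 509 = 22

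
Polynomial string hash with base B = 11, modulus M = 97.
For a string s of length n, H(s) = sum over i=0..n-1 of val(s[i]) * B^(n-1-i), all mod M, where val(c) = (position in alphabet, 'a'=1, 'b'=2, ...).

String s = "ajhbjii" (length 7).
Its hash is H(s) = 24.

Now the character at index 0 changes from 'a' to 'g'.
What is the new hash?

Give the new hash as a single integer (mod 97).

val('a') = 1, val('g') = 7
Position k = 0, exponent = n-1-k = 6
B^6 mod M = 11^6 mod 97 = 50
Delta = (7 - 1) * 50 mod 97 = 9
New hash = (24 + 9) mod 97 = 33

Answer: 33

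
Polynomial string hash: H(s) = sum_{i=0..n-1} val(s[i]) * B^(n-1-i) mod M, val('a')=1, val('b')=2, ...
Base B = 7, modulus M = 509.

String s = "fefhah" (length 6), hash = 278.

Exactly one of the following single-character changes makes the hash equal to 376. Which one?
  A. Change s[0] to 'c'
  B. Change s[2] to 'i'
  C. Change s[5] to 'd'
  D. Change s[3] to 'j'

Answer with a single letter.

Answer: D

Derivation:
Option A: s[0]='f'->'c', delta=(3-6)*7^5 mod 509 = 479, hash=278+479 mod 509 = 248
Option B: s[2]='f'->'i', delta=(9-6)*7^3 mod 509 = 11, hash=278+11 mod 509 = 289
Option C: s[5]='h'->'d', delta=(4-8)*7^0 mod 509 = 505, hash=278+505 mod 509 = 274
Option D: s[3]='h'->'j', delta=(10-8)*7^2 mod 509 = 98, hash=278+98 mod 509 = 376 <-- target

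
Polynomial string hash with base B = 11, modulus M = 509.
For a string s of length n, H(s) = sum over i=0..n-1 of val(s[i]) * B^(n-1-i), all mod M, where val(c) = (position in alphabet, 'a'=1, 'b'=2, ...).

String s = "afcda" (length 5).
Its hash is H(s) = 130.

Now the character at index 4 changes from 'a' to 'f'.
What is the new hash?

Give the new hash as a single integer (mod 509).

Answer: 135

Derivation:
val('a') = 1, val('f') = 6
Position k = 4, exponent = n-1-k = 0
B^0 mod M = 11^0 mod 509 = 1
Delta = (6 - 1) * 1 mod 509 = 5
New hash = (130 + 5) mod 509 = 135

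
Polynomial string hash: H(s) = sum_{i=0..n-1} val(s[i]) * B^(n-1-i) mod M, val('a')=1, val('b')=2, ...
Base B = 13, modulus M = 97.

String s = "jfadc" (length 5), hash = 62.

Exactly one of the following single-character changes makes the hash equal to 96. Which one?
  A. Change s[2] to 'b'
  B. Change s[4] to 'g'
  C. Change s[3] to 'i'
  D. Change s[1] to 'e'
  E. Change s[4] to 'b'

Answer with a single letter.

Answer: D

Derivation:
Option A: s[2]='a'->'b', delta=(2-1)*13^2 mod 97 = 72, hash=62+72 mod 97 = 37
Option B: s[4]='c'->'g', delta=(7-3)*13^0 mod 97 = 4, hash=62+4 mod 97 = 66
Option C: s[3]='d'->'i', delta=(9-4)*13^1 mod 97 = 65, hash=62+65 mod 97 = 30
Option D: s[1]='f'->'e', delta=(5-6)*13^3 mod 97 = 34, hash=62+34 mod 97 = 96 <-- target
Option E: s[4]='c'->'b', delta=(2-3)*13^0 mod 97 = 96, hash=62+96 mod 97 = 61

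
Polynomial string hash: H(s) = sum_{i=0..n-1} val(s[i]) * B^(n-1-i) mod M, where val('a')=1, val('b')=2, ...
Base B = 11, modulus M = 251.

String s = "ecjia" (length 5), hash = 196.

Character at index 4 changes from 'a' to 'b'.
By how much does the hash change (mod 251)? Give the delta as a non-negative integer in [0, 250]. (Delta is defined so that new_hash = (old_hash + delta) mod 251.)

Delta formula: (val(new) - val(old)) * B^(n-1-k) mod M
  val('b') - val('a') = 2 - 1 = 1
  B^(n-1-k) = 11^0 mod 251 = 1
  Delta = 1 * 1 mod 251 = 1

Answer: 1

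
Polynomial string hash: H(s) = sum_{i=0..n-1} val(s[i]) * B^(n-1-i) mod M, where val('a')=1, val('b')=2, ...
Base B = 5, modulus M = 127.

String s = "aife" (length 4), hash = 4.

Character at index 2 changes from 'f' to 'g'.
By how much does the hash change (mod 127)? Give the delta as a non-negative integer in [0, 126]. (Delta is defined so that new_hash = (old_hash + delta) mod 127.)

Delta formula: (val(new) - val(old)) * B^(n-1-k) mod M
  val('g') - val('f') = 7 - 6 = 1
  B^(n-1-k) = 5^1 mod 127 = 5
  Delta = 1 * 5 mod 127 = 5

Answer: 5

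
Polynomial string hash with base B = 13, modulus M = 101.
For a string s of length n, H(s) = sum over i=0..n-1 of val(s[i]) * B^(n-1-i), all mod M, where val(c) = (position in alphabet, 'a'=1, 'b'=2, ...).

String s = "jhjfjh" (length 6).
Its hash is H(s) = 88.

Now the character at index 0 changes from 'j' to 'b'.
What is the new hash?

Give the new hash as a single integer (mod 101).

Answer: 53

Derivation:
val('j') = 10, val('b') = 2
Position k = 0, exponent = n-1-k = 5
B^5 mod M = 13^5 mod 101 = 17
Delta = (2 - 10) * 17 mod 101 = 66
New hash = (88 + 66) mod 101 = 53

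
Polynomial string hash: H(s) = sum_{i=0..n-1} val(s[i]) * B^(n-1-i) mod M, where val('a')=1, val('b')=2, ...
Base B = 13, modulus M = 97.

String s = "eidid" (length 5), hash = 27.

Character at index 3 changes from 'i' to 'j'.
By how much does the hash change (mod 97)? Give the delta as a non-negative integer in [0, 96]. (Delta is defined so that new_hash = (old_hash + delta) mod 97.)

Delta formula: (val(new) - val(old)) * B^(n-1-k) mod M
  val('j') - val('i') = 10 - 9 = 1
  B^(n-1-k) = 13^1 mod 97 = 13
  Delta = 1 * 13 mod 97 = 13

Answer: 13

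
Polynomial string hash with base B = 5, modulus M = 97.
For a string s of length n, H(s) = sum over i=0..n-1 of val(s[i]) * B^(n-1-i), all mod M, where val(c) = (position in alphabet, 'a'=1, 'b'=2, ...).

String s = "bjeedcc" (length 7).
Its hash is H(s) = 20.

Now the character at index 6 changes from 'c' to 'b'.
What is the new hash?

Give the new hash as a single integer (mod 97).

val('c') = 3, val('b') = 2
Position k = 6, exponent = n-1-k = 0
B^0 mod M = 5^0 mod 97 = 1
Delta = (2 - 3) * 1 mod 97 = 96
New hash = (20 + 96) mod 97 = 19

Answer: 19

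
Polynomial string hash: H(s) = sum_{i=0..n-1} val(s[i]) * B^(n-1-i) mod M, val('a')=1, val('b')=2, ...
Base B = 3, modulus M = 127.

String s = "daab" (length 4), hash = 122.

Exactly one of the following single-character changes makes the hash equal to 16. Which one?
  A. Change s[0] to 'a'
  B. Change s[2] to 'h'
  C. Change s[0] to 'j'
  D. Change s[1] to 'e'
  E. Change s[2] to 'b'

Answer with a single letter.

Option A: s[0]='d'->'a', delta=(1-4)*3^3 mod 127 = 46, hash=122+46 mod 127 = 41
Option B: s[2]='a'->'h', delta=(8-1)*3^1 mod 127 = 21, hash=122+21 mod 127 = 16 <-- target
Option C: s[0]='d'->'j', delta=(10-4)*3^3 mod 127 = 35, hash=122+35 mod 127 = 30
Option D: s[1]='a'->'e', delta=(5-1)*3^2 mod 127 = 36, hash=122+36 mod 127 = 31
Option E: s[2]='a'->'b', delta=(2-1)*3^1 mod 127 = 3, hash=122+3 mod 127 = 125

Answer: B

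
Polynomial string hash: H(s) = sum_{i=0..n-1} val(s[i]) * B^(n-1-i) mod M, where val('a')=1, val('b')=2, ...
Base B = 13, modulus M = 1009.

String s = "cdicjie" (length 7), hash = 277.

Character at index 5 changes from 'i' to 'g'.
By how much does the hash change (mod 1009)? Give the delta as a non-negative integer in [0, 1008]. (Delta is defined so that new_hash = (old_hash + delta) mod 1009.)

Answer: 983

Derivation:
Delta formula: (val(new) - val(old)) * B^(n-1-k) mod M
  val('g') - val('i') = 7 - 9 = -2
  B^(n-1-k) = 13^1 mod 1009 = 13
  Delta = -2 * 13 mod 1009 = 983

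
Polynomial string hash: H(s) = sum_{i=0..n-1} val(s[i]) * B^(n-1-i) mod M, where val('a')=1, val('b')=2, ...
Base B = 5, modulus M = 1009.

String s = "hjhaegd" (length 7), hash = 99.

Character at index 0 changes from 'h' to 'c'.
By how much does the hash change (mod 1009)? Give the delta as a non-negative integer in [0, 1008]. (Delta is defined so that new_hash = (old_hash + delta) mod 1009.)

Delta formula: (val(new) - val(old)) * B^(n-1-k) mod M
  val('c') - val('h') = 3 - 8 = -5
  B^(n-1-k) = 5^6 mod 1009 = 490
  Delta = -5 * 490 mod 1009 = 577

Answer: 577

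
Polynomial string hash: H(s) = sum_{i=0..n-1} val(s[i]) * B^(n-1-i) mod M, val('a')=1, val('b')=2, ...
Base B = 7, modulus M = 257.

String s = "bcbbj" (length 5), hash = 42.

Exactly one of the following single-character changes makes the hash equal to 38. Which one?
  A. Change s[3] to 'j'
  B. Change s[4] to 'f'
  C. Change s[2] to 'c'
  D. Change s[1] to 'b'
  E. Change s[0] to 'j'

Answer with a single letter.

Answer: B

Derivation:
Option A: s[3]='b'->'j', delta=(10-2)*7^1 mod 257 = 56, hash=42+56 mod 257 = 98
Option B: s[4]='j'->'f', delta=(6-10)*7^0 mod 257 = 253, hash=42+253 mod 257 = 38 <-- target
Option C: s[2]='b'->'c', delta=(3-2)*7^2 mod 257 = 49, hash=42+49 mod 257 = 91
Option D: s[1]='c'->'b', delta=(2-3)*7^3 mod 257 = 171, hash=42+171 mod 257 = 213
Option E: s[0]='b'->'j', delta=(10-2)*7^4 mod 257 = 190, hash=42+190 mod 257 = 232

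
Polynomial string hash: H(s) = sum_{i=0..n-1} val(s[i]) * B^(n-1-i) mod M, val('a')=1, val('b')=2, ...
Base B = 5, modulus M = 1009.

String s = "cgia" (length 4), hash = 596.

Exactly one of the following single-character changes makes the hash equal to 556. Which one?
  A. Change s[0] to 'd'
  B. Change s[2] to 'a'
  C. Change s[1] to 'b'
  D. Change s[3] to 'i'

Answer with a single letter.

Answer: B

Derivation:
Option A: s[0]='c'->'d', delta=(4-3)*5^3 mod 1009 = 125, hash=596+125 mod 1009 = 721
Option B: s[2]='i'->'a', delta=(1-9)*5^1 mod 1009 = 969, hash=596+969 mod 1009 = 556 <-- target
Option C: s[1]='g'->'b', delta=(2-7)*5^2 mod 1009 = 884, hash=596+884 mod 1009 = 471
Option D: s[3]='a'->'i', delta=(9-1)*5^0 mod 1009 = 8, hash=596+8 mod 1009 = 604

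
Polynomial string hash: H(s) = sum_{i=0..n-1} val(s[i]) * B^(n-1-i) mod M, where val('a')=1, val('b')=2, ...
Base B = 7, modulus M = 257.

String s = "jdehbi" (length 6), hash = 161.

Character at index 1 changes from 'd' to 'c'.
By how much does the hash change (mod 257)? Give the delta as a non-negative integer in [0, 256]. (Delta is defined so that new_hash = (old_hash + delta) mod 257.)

Answer: 169

Derivation:
Delta formula: (val(new) - val(old)) * B^(n-1-k) mod M
  val('c') - val('d') = 3 - 4 = -1
  B^(n-1-k) = 7^4 mod 257 = 88
  Delta = -1 * 88 mod 257 = 169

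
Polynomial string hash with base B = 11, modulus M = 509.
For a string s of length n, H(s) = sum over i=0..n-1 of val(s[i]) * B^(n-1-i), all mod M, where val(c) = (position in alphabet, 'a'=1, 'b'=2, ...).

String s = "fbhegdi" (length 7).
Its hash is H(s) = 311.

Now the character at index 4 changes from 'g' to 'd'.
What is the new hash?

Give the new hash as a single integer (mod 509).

Answer: 457

Derivation:
val('g') = 7, val('d') = 4
Position k = 4, exponent = n-1-k = 2
B^2 mod M = 11^2 mod 509 = 121
Delta = (4 - 7) * 121 mod 509 = 146
New hash = (311 + 146) mod 509 = 457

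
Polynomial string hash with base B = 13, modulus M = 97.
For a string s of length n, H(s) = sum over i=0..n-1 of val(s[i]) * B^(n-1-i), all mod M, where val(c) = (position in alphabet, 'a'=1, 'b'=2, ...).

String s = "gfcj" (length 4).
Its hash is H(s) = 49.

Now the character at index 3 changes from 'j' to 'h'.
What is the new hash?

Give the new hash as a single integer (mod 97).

val('j') = 10, val('h') = 8
Position k = 3, exponent = n-1-k = 0
B^0 mod M = 13^0 mod 97 = 1
Delta = (8 - 10) * 1 mod 97 = 95
New hash = (49 + 95) mod 97 = 47

Answer: 47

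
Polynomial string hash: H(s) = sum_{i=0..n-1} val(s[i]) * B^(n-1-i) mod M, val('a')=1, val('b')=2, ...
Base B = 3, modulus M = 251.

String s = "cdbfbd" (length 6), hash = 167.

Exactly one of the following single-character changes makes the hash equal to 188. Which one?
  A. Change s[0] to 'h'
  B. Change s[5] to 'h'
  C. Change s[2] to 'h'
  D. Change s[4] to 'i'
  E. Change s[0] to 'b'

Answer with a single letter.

Answer: D

Derivation:
Option A: s[0]='c'->'h', delta=(8-3)*3^5 mod 251 = 211, hash=167+211 mod 251 = 127
Option B: s[5]='d'->'h', delta=(8-4)*3^0 mod 251 = 4, hash=167+4 mod 251 = 171
Option C: s[2]='b'->'h', delta=(8-2)*3^3 mod 251 = 162, hash=167+162 mod 251 = 78
Option D: s[4]='b'->'i', delta=(9-2)*3^1 mod 251 = 21, hash=167+21 mod 251 = 188 <-- target
Option E: s[0]='c'->'b', delta=(2-3)*3^5 mod 251 = 8, hash=167+8 mod 251 = 175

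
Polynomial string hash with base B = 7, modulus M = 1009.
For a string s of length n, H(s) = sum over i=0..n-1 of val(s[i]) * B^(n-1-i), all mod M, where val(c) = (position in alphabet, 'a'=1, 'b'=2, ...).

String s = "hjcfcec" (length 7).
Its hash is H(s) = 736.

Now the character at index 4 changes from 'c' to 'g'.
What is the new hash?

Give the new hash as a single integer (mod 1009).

val('c') = 3, val('g') = 7
Position k = 4, exponent = n-1-k = 2
B^2 mod M = 7^2 mod 1009 = 49
Delta = (7 - 3) * 49 mod 1009 = 196
New hash = (736 + 196) mod 1009 = 932

Answer: 932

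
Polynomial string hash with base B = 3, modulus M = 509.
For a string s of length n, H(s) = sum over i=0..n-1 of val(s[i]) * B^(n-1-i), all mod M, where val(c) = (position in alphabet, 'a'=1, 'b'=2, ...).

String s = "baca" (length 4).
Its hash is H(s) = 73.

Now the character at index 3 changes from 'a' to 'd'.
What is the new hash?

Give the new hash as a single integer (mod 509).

Answer: 76

Derivation:
val('a') = 1, val('d') = 4
Position k = 3, exponent = n-1-k = 0
B^0 mod M = 3^0 mod 509 = 1
Delta = (4 - 1) * 1 mod 509 = 3
New hash = (73 + 3) mod 509 = 76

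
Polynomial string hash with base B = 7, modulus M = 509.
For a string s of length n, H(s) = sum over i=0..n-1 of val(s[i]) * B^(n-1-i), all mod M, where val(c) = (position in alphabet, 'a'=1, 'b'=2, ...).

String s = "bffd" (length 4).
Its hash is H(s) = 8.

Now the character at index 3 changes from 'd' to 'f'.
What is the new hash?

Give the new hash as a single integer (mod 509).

val('d') = 4, val('f') = 6
Position k = 3, exponent = n-1-k = 0
B^0 mod M = 7^0 mod 509 = 1
Delta = (6 - 4) * 1 mod 509 = 2
New hash = (8 + 2) mod 509 = 10

Answer: 10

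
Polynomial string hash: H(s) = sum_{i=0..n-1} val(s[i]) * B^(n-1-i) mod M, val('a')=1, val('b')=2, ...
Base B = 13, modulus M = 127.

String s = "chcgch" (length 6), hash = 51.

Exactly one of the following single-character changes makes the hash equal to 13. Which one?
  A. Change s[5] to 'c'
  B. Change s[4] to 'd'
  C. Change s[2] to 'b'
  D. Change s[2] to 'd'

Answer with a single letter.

Option A: s[5]='h'->'c', delta=(3-8)*13^0 mod 127 = 122, hash=51+122 mod 127 = 46
Option B: s[4]='c'->'d', delta=(4-3)*13^1 mod 127 = 13, hash=51+13 mod 127 = 64
Option C: s[2]='c'->'b', delta=(2-3)*13^3 mod 127 = 89, hash=51+89 mod 127 = 13 <-- target
Option D: s[2]='c'->'d', delta=(4-3)*13^3 mod 127 = 38, hash=51+38 mod 127 = 89

Answer: C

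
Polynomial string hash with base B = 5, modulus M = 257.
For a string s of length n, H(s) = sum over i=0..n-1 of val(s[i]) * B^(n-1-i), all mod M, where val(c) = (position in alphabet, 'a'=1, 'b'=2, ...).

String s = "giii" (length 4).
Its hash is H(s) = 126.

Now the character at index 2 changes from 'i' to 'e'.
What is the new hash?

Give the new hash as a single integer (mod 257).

Answer: 106

Derivation:
val('i') = 9, val('e') = 5
Position k = 2, exponent = n-1-k = 1
B^1 mod M = 5^1 mod 257 = 5
Delta = (5 - 9) * 5 mod 257 = 237
New hash = (126 + 237) mod 257 = 106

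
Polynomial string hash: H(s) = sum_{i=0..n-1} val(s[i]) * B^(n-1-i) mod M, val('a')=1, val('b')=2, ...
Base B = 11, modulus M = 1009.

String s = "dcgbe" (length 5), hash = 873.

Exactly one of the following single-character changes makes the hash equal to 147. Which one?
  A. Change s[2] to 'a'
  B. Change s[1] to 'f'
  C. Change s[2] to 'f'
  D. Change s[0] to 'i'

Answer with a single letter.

Answer: A

Derivation:
Option A: s[2]='g'->'a', delta=(1-7)*11^2 mod 1009 = 283, hash=873+283 mod 1009 = 147 <-- target
Option B: s[1]='c'->'f', delta=(6-3)*11^3 mod 1009 = 966, hash=873+966 mod 1009 = 830
Option C: s[2]='g'->'f', delta=(6-7)*11^2 mod 1009 = 888, hash=873+888 mod 1009 = 752
Option D: s[0]='d'->'i', delta=(9-4)*11^4 mod 1009 = 557, hash=873+557 mod 1009 = 421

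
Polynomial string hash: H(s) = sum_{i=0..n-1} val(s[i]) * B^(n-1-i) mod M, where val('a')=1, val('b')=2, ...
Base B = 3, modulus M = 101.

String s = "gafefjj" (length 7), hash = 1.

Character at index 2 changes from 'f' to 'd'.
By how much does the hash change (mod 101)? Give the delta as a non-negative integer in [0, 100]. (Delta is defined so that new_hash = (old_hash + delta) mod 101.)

Answer: 40

Derivation:
Delta formula: (val(new) - val(old)) * B^(n-1-k) mod M
  val('d') - val('f') = 4 - 6 = -2
  B^(n-1-k) = 3^4 mod 101 = 81
  Delta = -2 * 81 mod 101 = 40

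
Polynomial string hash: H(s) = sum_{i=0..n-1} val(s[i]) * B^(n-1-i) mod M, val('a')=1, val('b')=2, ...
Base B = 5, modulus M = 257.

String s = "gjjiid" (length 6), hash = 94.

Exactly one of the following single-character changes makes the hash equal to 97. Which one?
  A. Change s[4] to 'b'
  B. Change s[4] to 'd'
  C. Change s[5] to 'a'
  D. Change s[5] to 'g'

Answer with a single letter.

Option A: s[4]='i'->'b', delta=(2-9)*5^1 mod 257 = 222, hash=94+222 mod 257 = 59
Option B: s[4]='i'->'d', delta=(4-9)*5^1 mod 257 = 232, hash=94+232 mod 257 = 69
Option C: s[5]='d'->'a', delta=(1-4)*5^0 mod 257 = 254, hash=94+254 mod 257 = 91
Option D: s[5]='d'->'g', delta=(7-4)*5^0 mod 257 = 3, hash=94+3 mod 257 = 97 <-- target

Answer: D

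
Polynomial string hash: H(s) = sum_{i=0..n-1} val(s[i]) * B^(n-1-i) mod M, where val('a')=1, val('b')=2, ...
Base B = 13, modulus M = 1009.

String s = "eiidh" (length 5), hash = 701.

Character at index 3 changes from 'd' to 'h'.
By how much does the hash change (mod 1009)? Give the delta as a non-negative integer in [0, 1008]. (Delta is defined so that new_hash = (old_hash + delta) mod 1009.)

Answer: 52

Derivation:
Delta formula: (val(new) - val(old)) * B^(n-1-k) mod M
  val('h') - val('d') = 8 - 4 = 4
  B^(n-1-k) = 13^1 mod 1009 = 13
  Delta = 4 * 13 mod 1009 = 52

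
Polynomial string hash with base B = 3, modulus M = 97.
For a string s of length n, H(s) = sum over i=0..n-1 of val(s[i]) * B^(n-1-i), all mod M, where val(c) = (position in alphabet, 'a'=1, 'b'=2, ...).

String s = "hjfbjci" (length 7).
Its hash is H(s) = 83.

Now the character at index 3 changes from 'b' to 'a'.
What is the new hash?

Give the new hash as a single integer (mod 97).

val('b') = 2, val('a') = 1
Position k = 3, exponent = n-1-k = 3
B^3 mod M = 3^3 mod 97 = 27
Delta = (1 - 2) * 27 mod 97 = 70
New hash = (83 + 70) mod 97 = 56

Answer: 56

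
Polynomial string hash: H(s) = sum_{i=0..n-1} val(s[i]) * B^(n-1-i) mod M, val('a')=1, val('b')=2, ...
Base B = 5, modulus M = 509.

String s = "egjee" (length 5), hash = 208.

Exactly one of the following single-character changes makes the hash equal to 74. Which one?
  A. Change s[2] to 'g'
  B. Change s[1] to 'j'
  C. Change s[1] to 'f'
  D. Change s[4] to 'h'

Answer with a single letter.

Option A: s[2]='j'->'g', delta=(7-10)*5^2 mod 509 = 434, hash=208+434 mod 509 = 133
Option B: s[1]='g'->'j', delta=(10-7)*5^3 mod 509 = 375, hash=208+375 mod 509 = 74 <-- target
Option C: s[1]='g'->'f', delta=(6-7)*5^3 mod 509 = 384, hash=208+384 mod 509 = 83
Option D: s[4]='e'->'h', delta=(8-5)*5^0 mod 509 = 3, hash=208+3 mod 509 = 211

Answer: B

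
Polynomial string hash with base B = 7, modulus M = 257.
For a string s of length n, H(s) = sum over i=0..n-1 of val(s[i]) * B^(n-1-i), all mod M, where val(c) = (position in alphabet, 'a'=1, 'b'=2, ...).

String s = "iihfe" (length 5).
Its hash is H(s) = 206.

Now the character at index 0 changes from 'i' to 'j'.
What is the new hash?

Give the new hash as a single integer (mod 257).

Answer: 37

Derivation:
val('i') = 9, val('j') = 10
Position k = 0, exponent = n-1-k = 4
B^4 mod M = 7^4 mod 257 = 88
Delta = (10 - 9) * 88 mod 257 = 88
New hash = (206 + 88) mod 257 = 37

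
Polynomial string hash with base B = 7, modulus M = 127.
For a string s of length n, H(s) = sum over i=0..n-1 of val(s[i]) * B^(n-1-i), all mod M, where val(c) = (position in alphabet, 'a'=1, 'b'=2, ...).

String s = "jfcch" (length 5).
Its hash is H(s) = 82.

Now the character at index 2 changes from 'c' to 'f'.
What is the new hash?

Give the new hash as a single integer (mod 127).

val('c') = 3, val('f') = 6
Position k = 2, exponent = n-1-k = 2
B^2 mod M = 7^2 mod 127 = 49
Delta = (6 - 3) * 49 mod 127 = 20
New hash = (82 + 20) mod 127 = 102

Answer: 102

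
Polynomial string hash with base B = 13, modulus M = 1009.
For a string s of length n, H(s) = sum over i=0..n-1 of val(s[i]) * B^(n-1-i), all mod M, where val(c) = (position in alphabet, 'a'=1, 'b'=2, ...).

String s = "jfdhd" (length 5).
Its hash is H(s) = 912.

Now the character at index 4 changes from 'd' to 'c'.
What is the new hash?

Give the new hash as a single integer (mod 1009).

Answer: 911

Derivation:
val('d') = 4, val('c') = 3
Position k = 4, exponent = n-1-k = 0
B^0 mod M = 13^0 mod 1009 = 1
Delta = (3 - 4) * 1 mod 1009 = 1008
New hash = (912 + 1008) mod 1009 = 911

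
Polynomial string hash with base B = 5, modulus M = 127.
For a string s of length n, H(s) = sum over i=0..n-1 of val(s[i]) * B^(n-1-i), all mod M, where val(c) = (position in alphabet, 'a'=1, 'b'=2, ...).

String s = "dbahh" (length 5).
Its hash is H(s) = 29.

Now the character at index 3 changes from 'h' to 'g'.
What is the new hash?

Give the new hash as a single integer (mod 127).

Answer: 24

Derivation:
val('h') = 8, val('g') = 7
Position k = 3, exponent = n-1-k = 1
B^1 mod M = 5^1 mod 127 = 5
Delta = (7 - 8) * 5 mod 127 = 122
New hash = (29 + 122) mod 127 = 24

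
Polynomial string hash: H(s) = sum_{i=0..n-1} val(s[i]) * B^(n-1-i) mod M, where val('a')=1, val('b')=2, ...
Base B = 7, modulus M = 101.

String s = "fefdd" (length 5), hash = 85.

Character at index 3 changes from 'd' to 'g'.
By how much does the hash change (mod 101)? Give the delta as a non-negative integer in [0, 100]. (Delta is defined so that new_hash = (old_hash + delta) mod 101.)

Answer: 21

Derivation:
Delta formula: (val(new) - val(old)) * B^(n-1-k) mod M
  val('g') - val('d') = 7 - 4 = 3
  B^(n-1-k) = 7^1 mod 101 = 7
  Delta = 3 * 7 mod 101 = 21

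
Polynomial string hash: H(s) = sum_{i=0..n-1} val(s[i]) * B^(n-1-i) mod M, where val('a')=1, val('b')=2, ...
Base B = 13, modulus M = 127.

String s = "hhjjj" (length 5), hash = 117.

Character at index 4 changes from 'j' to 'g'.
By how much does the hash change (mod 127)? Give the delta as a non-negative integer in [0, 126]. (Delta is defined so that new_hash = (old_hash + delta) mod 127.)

Delta formula: (val(new) - val(old)) * B^(n-1-k) mod M
  val('g') - val('j') = 7 - 10 = -3
  B^(n-1-k) = 13^0 mod 127 = 1
  Delta = -3 * 1 mod 127 = 124

Answer: 124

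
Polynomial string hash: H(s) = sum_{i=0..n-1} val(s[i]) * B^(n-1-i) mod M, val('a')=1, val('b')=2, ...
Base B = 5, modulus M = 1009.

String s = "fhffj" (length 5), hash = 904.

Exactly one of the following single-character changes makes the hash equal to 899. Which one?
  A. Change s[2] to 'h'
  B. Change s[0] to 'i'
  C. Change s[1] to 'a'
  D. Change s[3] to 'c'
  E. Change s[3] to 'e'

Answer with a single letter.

Option A: s[2]='f'->'h', delta=(8-6)*5^2 mod 1009 = 50, hash=904+50 mod 1009 = 954
Option B: s[0]='f'->'i', delta=(9-6)*5^4 mod 1009 = 866, hash=904+866 mod 1009 = 761
Option C: s[1]='h'->'a', delta=(1-8)*5^3 mod 1009 = 134, hash=904+134 mod 1009 = 29
Option D: s[3]='f'->'c', delta=(3-6)*5^1 mod 1009 = 994, hash=904+994 mod 1009 = 889
Option E: s[3]='f'->'e', delta=(5-6)*5^1 mod 1009 = 1004, hash=904+1004 mod 1009 = 899 <-- target

Answer: E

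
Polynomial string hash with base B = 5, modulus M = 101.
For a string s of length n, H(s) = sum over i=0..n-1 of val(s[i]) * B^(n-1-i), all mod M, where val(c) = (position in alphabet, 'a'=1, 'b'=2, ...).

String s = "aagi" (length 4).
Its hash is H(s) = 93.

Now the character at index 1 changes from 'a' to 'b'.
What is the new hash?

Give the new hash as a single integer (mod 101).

Answer: 17

Derivation:
val('a') = 1, val('b') = 2
Position k = 1, exponent = n-1-k = 2
B^2 mod M = 5^2 mod 101 = 25
Delta = (2 - 1) * 25 mod 101 = 25
New hash = (93 + 25) mod 101 = 17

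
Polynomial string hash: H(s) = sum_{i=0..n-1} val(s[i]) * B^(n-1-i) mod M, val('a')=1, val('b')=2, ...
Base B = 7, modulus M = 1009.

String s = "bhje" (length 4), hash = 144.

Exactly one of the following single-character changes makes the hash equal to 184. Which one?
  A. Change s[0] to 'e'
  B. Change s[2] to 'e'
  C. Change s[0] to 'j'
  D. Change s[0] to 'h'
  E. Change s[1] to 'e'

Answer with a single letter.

Option A: s[0]='b'->'e', delta=(5-2)*7^3 mod 1009 = 20, hash=144+20 mod 1009 = 164
Option B: s[2]='j'->'e', delta=(5-10)*7^1 mod 1009 = 974, hash=144+974 mod 1009 = 109
Option C: s[0]='b'->'j', delta=(10-2)*7^3 mod 1009 = 726, hash=144+726 mod 1009 = 870
Option D: s[0]='b'->'h', delta=(8-2)*7^3 mod 1009 = 40, hash=144+40 mod 1009 = 184 <-- target
Option E: s[1]='h'->'e', delta=(5-8)*7^2 mod 1009 = 862, hash=144+862 mod 1009 = 1006

Answer: D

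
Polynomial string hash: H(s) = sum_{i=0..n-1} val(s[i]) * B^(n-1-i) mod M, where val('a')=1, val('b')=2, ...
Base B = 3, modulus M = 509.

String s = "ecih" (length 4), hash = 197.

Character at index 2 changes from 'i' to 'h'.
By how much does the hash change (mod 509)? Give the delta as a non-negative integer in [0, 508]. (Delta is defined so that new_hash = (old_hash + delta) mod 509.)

Delta formula: (val(new) - val(old)) * B^(n-1-k) mod M
  val('h') - val('i') = 8 - 9 = -1
  B^(n-1-k) = 3^1 mod 509 = 3
  Delta = -1 * 3 mod 509 = 506

Answer: 506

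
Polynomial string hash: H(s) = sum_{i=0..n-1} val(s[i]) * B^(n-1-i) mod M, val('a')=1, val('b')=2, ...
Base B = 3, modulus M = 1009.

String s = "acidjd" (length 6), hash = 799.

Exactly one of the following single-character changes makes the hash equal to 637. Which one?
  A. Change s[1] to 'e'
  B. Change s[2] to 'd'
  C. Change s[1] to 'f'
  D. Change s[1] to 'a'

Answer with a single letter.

Answer: D

Derivation:
Option A: s[1]='c'->'e', delta=(5-3)*3^4 mod 1009 = 162, hash=799+162 mod 1009 = 961
Option B: s[2]='i'->'d', delta=(4-9)*3^3 mod 1009 = 874, hash=799+874 mod 1009 = 664
Option C: s[1]='c'->'f', delta=(6-3)*3^4 mod 1009 = 243, hash=799+243 mod 1009 = 33
Option D: s[1]='c'->'a', delta=(1-3)*3^4 mod 1009 = 847, hash=799+847 mod 1009 = 637 <-- target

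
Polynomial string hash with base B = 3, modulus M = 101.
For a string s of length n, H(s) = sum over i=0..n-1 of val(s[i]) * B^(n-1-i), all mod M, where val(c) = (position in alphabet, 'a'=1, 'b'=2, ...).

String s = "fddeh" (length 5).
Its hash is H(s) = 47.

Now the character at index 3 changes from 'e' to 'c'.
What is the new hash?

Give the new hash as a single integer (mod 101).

Answer: 41

Derivation:
val('e') = 5, val('c') = 3
Position k = 3, exponent = n-1-k = 1
B^1 mod M = 3^1 mod 101 = 3
Delta = (3 - 5) * 3 mod 101 = 95
New hash = (47 + 95) mod 101 = 41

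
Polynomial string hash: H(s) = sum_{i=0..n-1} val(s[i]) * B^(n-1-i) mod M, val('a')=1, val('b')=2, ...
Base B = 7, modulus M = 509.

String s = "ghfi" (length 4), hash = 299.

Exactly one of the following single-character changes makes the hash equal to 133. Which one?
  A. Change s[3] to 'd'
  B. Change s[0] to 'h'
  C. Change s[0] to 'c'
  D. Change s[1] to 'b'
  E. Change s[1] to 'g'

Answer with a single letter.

Answer: B

Derivation:
Option A: s[3]='i'->'d', delta=(4-9)*7^0 mod 509 = 504, hash=299+504 mod 509 = 294
Option B: s[0]='g'->'h', delta=(8-7)*7^3 mod 509 = 343, hash=299+343 mod 509 = 133 <-- target
Option C: s[0]='g'->'c', delta=(3-7)*7^3 mod 509 = 155, hash=299+155 mod 509 = 454
Option D: s[1]='h'->'b', delta=(2-8)*7^2 mod 509 = 215, hash=299+215 mod 509 = 5
Option E: s[1]='h'->'g', delta=(7-8)*7^2 mod 509 = 460, hash=299+460 mod 509 = 250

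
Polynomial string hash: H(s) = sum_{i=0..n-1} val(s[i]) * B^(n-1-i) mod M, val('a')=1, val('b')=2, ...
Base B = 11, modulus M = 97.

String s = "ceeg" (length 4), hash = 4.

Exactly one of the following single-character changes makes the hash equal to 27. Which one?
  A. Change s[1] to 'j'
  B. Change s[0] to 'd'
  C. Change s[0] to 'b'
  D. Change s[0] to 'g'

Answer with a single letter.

Answer: A

Derivation:
Option A: s[1]='e'->'j', delta=(10-5)*11^2 mod 97 = 23, hash=4+23 mod 97 = 27 <-- target
Option B: s[0]='c'->'d', delta=(4-3)*11^3 mod 97 = 70, hash=4+70 mod 97 = 74
Option C: s[0]='c'->'b', delta=(2-3)*11^3 mod 97 = 27, hash=4+27 mod 97 = 31
Option D: s[0]='c'->'g', delta=(7-3)*11^3 mod 97 = 86, hash=4+86 mod 97 = 90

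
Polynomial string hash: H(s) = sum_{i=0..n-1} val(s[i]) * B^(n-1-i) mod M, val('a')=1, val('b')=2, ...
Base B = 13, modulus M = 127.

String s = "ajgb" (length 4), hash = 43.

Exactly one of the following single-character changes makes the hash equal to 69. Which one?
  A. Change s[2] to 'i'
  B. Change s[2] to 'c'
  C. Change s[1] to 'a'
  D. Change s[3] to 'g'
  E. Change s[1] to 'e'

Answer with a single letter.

Option A: s[2]='g'->'i', delta=(9-7)*13^1 mod 127 = 26, hash=43+26 mod 127 = 69 <-- target
Option B: s[2]='g'->'c', delta=(3-7)*13^1 mod 127 = 75, hash=43+75 mod 127 = 118
Option C: s[1]='j'->'a', delta=(1-10)*13^2 mod 127 = 3, hash=43+3 mod 127 = 46
Option D: s[3]='b'->'g', delta=(7-2)*13^0 mod 127 = 5, hash=43+5 mod 127 = 48
Option E: s[1]='j'->'e', delta=(5-10)*13^2 mod 127 = 44, hash=43+44 mod 127 = 87

Answer: A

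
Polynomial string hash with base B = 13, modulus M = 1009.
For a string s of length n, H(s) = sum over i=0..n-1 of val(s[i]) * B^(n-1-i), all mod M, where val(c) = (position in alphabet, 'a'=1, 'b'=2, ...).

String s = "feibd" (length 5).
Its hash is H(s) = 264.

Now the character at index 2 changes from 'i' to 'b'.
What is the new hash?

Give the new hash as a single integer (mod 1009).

val('i') = 9, val('b') = 2
Position k = 2, exponent = n-1-k = 2
B^2 mod M = 13^2 mod 1009 = 169
Delta = (2 - 9) * 169 mod 1009 = 835
New hash = (264 + 835) mod 1009 = 90

Answer: 90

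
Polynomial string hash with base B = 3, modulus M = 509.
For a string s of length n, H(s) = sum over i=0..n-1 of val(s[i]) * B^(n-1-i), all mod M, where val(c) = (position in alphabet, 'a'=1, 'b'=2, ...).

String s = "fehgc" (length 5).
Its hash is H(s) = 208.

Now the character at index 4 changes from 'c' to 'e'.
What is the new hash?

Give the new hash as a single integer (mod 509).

Answer: 210

Derivation:
val('c') = 3, val('e') = 5
Position k = 4, exponent = n-1-k = 0
B^0 mod M = 3^0 mod 509 = 1
Delta = (5 - 3) * 1 mod 509 = 2
New hash = (208 + 2) mod 509 = 210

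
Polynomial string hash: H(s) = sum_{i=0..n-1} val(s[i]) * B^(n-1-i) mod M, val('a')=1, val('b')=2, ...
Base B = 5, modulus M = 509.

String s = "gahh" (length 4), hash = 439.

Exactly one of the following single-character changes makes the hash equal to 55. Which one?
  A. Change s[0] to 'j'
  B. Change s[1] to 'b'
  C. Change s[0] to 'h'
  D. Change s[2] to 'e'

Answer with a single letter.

Answer: C

Derivation:
Option A: s[0]='g'->'j', delta=(10-7)*5^3 mod 509 = 375, hash=439+375 mod 509 = 305
Option B: s[1]='a'->'b', delta=(2-1)*5^2 mod 509 = 25, hash=439+25 mod 509 = 464
Option C: s[0]='g'->'h', delta=(8-7)*5^3 mod 509 = 125, hash=439+125 mod 509 = 55 <-- target
Option D: s[2]='h'->'e', delta=(5-8)*5^1 mod 509 = 494, hash=439+494 mod 509 = 424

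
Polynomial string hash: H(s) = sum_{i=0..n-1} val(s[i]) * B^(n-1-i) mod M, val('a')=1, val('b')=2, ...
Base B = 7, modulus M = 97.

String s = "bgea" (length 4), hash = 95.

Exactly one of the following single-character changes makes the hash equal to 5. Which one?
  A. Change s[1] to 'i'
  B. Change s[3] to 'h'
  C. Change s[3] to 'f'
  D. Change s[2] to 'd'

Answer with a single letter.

Option A: s[1]='g'->'i', delta=(9-7)*7^2 mod 97 = 1, hash=95+1 mod 97 = 96
Option B: s[3]='a'->'h', delta=(8-1)*7^0 mod 97 = 7, hash=95+7 mod 97 = 5 <-- target
Option C: s[3]='a'->'f', delta=(6-1)*7^0 mod 97 = 5, hash=95+5 mod 97 = 3
Option D: s[2]='e'->'d', delta=(4-5)*7^1 mod 97 = 90, hash=95+90 mod 97 = 88

Answer: B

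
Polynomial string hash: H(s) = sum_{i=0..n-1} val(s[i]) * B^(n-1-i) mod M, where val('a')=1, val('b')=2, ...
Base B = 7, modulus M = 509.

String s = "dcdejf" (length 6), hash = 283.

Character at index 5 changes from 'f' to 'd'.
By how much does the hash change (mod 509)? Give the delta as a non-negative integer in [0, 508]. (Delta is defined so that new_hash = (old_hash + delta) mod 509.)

Answer: 507

Derivation:
Delta formula: (val(new) - val(old)) * B^(n-1-k) mod M
  val('d') - val('f') = 4 - 6 = -2
  B^(n-1-k) = 7^0 mod 509 = 1
  Delta = -2 * 1 mod 509 = 507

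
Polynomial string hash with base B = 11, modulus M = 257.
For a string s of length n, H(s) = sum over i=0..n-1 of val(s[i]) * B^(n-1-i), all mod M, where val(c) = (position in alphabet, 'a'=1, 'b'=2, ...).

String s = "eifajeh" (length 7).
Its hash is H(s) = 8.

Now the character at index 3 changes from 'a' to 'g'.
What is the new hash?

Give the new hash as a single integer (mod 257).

Answer: 27

Derivation:
val('a') = 1, val('g') = 7
Position k = 3, exponent = n-1-k = 3
B^3 mod M = 11^3 mod 257 = 46
Delta = (7 - 1) * 46 mod 257 = 19
New hash = (8 + 19) mod 257 = 27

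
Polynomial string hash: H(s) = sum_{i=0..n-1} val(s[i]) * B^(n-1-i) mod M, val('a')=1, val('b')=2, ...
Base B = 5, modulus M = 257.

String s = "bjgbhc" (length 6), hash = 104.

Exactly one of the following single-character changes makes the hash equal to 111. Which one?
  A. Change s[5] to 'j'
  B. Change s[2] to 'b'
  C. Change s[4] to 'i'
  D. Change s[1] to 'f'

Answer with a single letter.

Option A: s[5]='c'->'j', delta=(10-3)*5^0 mod 257 = 7, hash=104+7 mod 257 = 111 <-- target
Option B: s[2]='g'->'b', delta=(2-7)*5^3 mod 257 = 146, hash=104+146 mod 257 = 250
Option C: s[4]='h'->'i', delta=(9-8)*5^1 mod 257 = 5, hash=104+5 mod 257 = 109
Option D: s[1]='j'->'f', delta=(6-10)*5^4 mod 257 = 70, hash=104+70 mod 257 = 174

Answer: A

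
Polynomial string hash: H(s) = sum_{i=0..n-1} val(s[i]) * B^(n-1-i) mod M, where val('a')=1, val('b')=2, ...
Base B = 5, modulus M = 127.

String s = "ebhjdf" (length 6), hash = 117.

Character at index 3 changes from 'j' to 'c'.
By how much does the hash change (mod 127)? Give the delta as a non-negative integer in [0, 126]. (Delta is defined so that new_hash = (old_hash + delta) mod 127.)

Answer: 79

Derivation:
Delta formula: (val(new) - val(old)) * B^(n-1-k) mod M
  val('c') - val('j') = 3 - 10 = -7
  B^(n-1-k) = 5^2 mod 127 = 25
  Delta = -7 * 25 mod 127 = 79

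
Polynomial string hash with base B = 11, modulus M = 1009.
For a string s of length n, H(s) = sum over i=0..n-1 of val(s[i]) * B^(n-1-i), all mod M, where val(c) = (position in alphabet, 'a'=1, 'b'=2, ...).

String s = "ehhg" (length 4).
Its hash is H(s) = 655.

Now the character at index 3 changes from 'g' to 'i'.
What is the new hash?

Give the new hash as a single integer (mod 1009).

val('g') = 7, val('i') = 9
Position k = 3, exponent = n-1-k = 0
B^0 mod M = 11^0 mod 1009 = 1
Delta = (9 - 7) * 1 mod 1009 = 2
New hash = (655 + 2) mod 1009 = 657

Answer: 657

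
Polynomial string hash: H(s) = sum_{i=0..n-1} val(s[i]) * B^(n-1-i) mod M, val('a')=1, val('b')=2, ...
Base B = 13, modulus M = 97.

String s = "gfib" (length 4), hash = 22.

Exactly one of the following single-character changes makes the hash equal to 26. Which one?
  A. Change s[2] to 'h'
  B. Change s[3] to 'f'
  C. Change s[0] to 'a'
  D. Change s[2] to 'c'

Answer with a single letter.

Answer: B

Derivation:
Option A: s[2]='i'->'h', delta=(8-9)*13^1 mod 97 = 84, hash=22+84 mod 97 = 9
Option B: s[3]='b'->'f', delta=(6-2)*13^0 mod 97 = 4, hash=22+4 mod 97 = 26 <-- target
Option C: s[0]='g'->'a', delta=(1-7)*13^3 mod 97 = 10, hash=22+10 mod 97 = 32
Option D: s[2]='i'->'c', delta=(3-9)*13^1 mod 97 = 19, hash=22+19 mod 97 = 41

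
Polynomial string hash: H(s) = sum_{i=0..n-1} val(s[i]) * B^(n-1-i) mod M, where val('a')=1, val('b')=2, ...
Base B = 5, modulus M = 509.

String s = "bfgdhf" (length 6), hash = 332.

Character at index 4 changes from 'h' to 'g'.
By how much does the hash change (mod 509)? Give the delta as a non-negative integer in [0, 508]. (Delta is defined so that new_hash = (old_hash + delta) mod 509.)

Answer: 504

Derivation:
Delta formula: (val(new) - val(old)) * B^(n-1-k) mod M
  val('g') - val('h') = 7 - 8 = -1
  B^(n-1-k) = 5^1 mod 509 = 5
  Delta = -1 * 5 mod 509 = 504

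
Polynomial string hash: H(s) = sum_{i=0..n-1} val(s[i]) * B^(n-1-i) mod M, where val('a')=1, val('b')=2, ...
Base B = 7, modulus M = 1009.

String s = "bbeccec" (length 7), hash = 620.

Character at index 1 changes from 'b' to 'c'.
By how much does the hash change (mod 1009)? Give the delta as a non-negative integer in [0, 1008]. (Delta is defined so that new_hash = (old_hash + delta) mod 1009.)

Delta formula: (val(new) - val(old)) * B^(n-1-k) mod M
  val('c') - val('b') = 3 - 2 = 1
  B^(n-1-k) = 7^5 mod 1009 = 663
  Delta = 1 * 663 mod 1009 = 663

Answer: 663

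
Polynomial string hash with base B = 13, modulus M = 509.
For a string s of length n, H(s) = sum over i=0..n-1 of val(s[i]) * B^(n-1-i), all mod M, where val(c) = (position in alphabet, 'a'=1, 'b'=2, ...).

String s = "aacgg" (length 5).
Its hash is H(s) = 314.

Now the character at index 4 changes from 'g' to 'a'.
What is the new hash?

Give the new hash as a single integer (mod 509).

val('g') = 7, val('a') = 1
Position k = 4, exponent = n-1-k = 0
B^0 mod M = 13^0 mod 509 = 1
Delta = (1 - 7) * 1 mod 509 = 503
New hash = (314 + 503) mod 509 = 308

Answer: 308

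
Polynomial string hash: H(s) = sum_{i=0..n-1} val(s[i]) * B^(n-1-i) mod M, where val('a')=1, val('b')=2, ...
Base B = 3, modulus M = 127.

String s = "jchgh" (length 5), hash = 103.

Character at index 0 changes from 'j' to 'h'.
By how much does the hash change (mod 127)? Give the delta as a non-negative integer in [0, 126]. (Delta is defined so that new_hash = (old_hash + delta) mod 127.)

Delta formula: (val(new) - val(old)) * B^(n-1-k) mod M
  val('h') - val('j') = 8 - 10 = -2
  B^(n-1-k) = 3^4 mod 127 = 81
  Delta = -2 * 81 mod 127 = 92

Answer: 92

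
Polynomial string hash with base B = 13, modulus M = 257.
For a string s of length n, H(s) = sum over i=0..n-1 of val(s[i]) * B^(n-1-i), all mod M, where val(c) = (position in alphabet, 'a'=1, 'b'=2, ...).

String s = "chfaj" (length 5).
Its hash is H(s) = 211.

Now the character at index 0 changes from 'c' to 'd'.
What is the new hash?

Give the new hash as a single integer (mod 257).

val('c') = 3, val('d') = 4
Position k = 0, exponent = n-1-k = 4
B^4 mod M = 13^4 mod 257 = 34
Delta = (4 - 3) * 34 mod 257 = 34
New hash = (211 + 34) mod 257 = 245

Answer: 245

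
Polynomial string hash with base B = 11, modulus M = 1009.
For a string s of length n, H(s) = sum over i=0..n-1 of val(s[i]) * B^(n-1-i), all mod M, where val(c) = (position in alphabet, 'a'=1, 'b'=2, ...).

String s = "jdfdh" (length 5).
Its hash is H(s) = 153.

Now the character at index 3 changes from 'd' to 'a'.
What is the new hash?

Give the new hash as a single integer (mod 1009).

Answer: 120

Derivation:
val('d') = 4, val('a') = 1
Position k = 3, exponent = n-1-k = 1
B^1 mod M = 11^1 mod 1009 = 11
Delta = (1 - 4) * 11 mod 1009 = 976
New hash = (153 + 976) mod 1009 = 120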